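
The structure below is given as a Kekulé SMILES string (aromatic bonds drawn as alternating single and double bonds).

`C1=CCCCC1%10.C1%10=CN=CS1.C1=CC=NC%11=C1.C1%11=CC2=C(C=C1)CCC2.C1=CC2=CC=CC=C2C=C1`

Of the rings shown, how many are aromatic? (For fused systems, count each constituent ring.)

5

The SMILES encodes a six-membered carbon ring with one C=C double bond; a five-membered ring with a sulfur at position 1 and a nitrogen at position 3 (in a C=N bond), with two double bonds; a six-membered ring of five carbons and one nitrogen with three alternating double bonds; a six-membered carbon ring with three alternating C=C double bonds, fused to a saturated five-membered carbon ring; two fused six-membered carbon rings, each with three alternating C=C double bonds.
The 6-membered ring has four sp³ carbons, so it is not fully conjugated — not aromatic (cyclohexene).
The 5-membered ring with one sulfur and one =N– is fully conjugated (every ring atom contributes a p orbital); 2 ring double bonds (4 π electrons) plus a heteroatom lone pair (2) give 6 π electrons. 6 = 4(1)+2, so it is aromatic (thiazole).
The 6-membered ring with one nitrogen has a continuous p-orbital overlap around the ring; 3 ring double bonds give 6 π electrons. That satisfies 4n+2 with n=1, so it is aromatic (pyridine).
The second 6-membered ring is fully conjugated (every ring atom contributes a p orbital); 3 ring double bonds give 6 π electrons. 6 = 4(1)+2, so it is aromatic (benzene ring).
The 5-membered ring has three sp³ carbons, so it is not fully conjugated — not aromatic (cyclopentane ring).
The fused 6/6-membered bicyclic is a single π system with 10 sp² atoms and 10 π electrons from ring double bonds. 10 = 4(2)+2, so the system is aromatic and both rings count as aromatic (naphthalene).
5 of the 7 rings are aromatic. Total: 5.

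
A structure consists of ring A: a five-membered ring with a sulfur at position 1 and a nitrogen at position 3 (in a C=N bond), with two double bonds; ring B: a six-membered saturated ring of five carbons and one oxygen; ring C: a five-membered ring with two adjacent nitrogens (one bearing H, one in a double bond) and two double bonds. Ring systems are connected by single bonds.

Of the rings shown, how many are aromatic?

Ring A is planar and fully conjugated; 2 ring double bonds (4 π electrons) plus a heteroatom lone pair (2) give 6 π electrons. Since 6 = 4n+2 (n=1), ring A is aromatic (thiazole).
Ring B has only sp³ atoms, so it is not fully conjugated — not aromatic (tetrahydropyran).
Ring C is fully conjugated (every ring atom contributes a p orbital); 2 ring double bonds (4 π electrons) plus a heteroatom lone pair (2) give 6 π electrons. Since 6 = 4n+2 (n=1), ring C is aromatic (pyrazole).
Aromatic: A, C. Total: 2.

2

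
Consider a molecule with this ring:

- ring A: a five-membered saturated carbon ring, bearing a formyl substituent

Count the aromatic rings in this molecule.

0

Ring A has only sp³ atoms, so it is not fully conjugated — not aromatic (cyclopentane).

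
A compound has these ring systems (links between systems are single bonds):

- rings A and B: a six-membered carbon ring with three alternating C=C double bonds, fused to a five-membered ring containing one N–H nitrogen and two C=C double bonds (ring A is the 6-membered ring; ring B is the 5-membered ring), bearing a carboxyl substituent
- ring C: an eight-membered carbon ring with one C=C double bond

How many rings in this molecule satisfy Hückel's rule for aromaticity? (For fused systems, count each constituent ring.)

2

Rings A and B form a fused bicyclic system (with one N–H) with 9 sp² atoms and 10 π electrons from ring double bonds plus a heteroatom lone pair. 10 = 4(2)+2, so the system is aromatic and both rings count as aromatic (indole).
Ring C has six sp³ carbons, so it is not fully conjugated — not aromatic (cyclooctene).
Aromatic: A, B. Total: 2.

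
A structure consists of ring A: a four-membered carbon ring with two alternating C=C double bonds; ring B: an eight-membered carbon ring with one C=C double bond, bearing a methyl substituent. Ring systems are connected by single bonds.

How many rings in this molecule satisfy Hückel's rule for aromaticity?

0

Ring A has only sp² ring atoms; a planar conformation would have a fully conjugated π system of 4 electrons. But 4 = 4(1), which is 4n not 4n+2, so ring A is not aromatic (cyclobutadiene) — cyclobutadiene is antiaromatic and distorts to a rectangle.
Ring B has six sp³ carbons, so it is not fully conjugated — not aromatic (cyclooctene).
No ring is aromatic. Total: 0.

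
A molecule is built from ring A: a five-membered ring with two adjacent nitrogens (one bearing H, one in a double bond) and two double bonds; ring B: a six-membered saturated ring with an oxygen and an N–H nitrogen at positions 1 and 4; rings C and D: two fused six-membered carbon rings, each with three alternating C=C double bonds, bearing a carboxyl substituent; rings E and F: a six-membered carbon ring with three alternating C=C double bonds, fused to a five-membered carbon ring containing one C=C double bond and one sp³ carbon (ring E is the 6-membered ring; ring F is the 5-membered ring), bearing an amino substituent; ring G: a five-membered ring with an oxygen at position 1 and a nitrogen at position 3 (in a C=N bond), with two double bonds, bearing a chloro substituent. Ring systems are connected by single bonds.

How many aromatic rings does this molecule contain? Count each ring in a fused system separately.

Ring A is planar and fully conjugated; 2 ring double bonds (4 π electrons) plus a heteroatom lone pair (2) give 6 π electrons. That satisfies 4n+2 with n=1, so ring A is aromatic (pyrazole).
Ring B has only sp³ atoms, so it is not fully conjugated — not aromatic (morpholine).
Rings C and D form a fused bicyclic system with 10 sp² atoms and 10 π electrons from ring double bonds. 10 = 4(2)+2, so the system is aromatic and both rings count as aromatic (naphthalene).
Ring E is fully conjugated (every ring atom contributes a p orbital); 3 ring double bonds give 6 π electrons. That satisfies 4n+2 with n=1, so ring E is aromatic (benzene ring).
Ring F has one sp³ carbon, so it is not fully conjugated — not aromatic (cyclopentene ring).
Ring G is planar and fully conjugated; 2 ring double bonds (4 π electrons) plus a heteroatom lone pair (2) give 6 π electrons. Since 6 = 4n+2 (n=1), ring G is aromatic (oxazole).
Aromatic: A, C, D, E, G. Total: 5.

5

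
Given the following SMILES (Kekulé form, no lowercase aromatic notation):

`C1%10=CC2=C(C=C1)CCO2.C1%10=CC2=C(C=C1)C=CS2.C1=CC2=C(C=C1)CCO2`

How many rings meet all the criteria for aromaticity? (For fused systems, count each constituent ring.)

4

The SMILES encodes a six-membered carbon ring with three alternating C=C double bonds, fused to a five-membered ring containing one oxygen and two sp³ carbons; a six-membered carbon ring with three alternating C=C double bonds, fused to a five-membered ring containing one sulfur and two C=C double bonds; a six-membered carbon ring with three alternating C=C double bonds, fused to a five-membered ring containing one oxygen and two sp³ carbons.
The 6-membered ring is planar and fully conjugated; 3 ring double bonds give 6 π electrons. 6 = 4(1)+2, so it is aromatic (benzene ring).
The 5-membered ring with one oxygen has two sp³ carbons, so it is not fully conjugated — not aromatic (oxolane ring).
The fused 6/5-membered bicyclic (with one sulfur) is a single π system with 9 sp² atoms and 10 π electrons from ring double bonds plus a heteroatom lone pair. 10 = 4(2)+2, so the system is aromatic and both rings count as aromatic (benzothiophene).
The second 6-membered ring is planar and fully conjugated; 3 ring double bonds give 6 π electrons. 6 = 4(1)+2, so it is aromatic (benzene ring).
The second 5-membered ring with one oxygen has two sp³ carbons, so it is not fully conjugated — not aromatic (oxolane ring).
4 of the 6 rings are aromatic. Total: 4.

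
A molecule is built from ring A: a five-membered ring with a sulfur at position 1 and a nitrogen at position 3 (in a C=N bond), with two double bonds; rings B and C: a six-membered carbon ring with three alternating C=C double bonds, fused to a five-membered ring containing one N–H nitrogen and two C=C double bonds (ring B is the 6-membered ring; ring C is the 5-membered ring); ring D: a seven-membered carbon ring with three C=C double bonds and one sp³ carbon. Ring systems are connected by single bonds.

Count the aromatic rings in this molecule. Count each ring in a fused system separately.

3

Ring A has a continuous p-orbital overlap around the ring; 2 ring double bonds (4 π electrons) plus a heteroatom lone pair (2) give 6 π electrons. That satisfies 4n+2 with n=1, so ring A is aromatic (thiazole).
Rings B and C form a fused bicyclic system (with one N–H) with 9 sp² atoms and 10 π electrons from ring double bonds plus a heteroatom lone pair. 10 = 4(2)+2, so the system is aromatic and both rings count as aromatic (indole).
Ring D has one sp³ carbon, so it is not fully conjugated — not aromatic (cycloheptatriene).
Aromatic: A, B, C. Total: 3.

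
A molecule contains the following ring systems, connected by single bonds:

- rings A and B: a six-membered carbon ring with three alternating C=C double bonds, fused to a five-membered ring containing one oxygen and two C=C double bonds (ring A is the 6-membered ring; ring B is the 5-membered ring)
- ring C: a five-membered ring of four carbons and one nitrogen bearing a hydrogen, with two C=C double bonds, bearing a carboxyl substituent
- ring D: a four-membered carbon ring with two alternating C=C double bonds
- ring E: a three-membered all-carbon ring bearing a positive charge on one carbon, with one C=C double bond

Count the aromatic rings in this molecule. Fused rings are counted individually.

4

Rings A and B form a fused bicyclic system (with one oxygen) with 9 sp² atoms and 10 π electrons from ring double bonds plus a heteroatom lone pair. 10 = 4(2)+2, so the system is aromatic and both rings count as aromatic (benzofuran).
Ring C is fully conjugated (every ring atom contributes a p orbital); 2 ring double bonds (4 π electrons) plus a heteroatom lone pair (2) give 6 π electrons. That satisfies 4n+2 with n=1, so ring C is aromatic (pyrrole).
Ring D has only sp² ring atoms; a planar conformation would have a fully conjugated π system of 4 electrons. But 4 = 4(1), which is 4n not 4n+2, so ring D is not aromatic (cyclobutadiene) — cyclobutadiene is antiaromatic and distorts to a rectangle.
Ring E has a continuous p-orbital overlap around the ring; 1 ring double bond (2 π electrons) plus the carbocation's empty p orbital (0, but keeps the ring conjugated) give 2 π electrons. 2 = 4(0)+2, so ring E is aromatic (cyclopropenyl cation).
Aromatic: A, B, C, E. Total: 4.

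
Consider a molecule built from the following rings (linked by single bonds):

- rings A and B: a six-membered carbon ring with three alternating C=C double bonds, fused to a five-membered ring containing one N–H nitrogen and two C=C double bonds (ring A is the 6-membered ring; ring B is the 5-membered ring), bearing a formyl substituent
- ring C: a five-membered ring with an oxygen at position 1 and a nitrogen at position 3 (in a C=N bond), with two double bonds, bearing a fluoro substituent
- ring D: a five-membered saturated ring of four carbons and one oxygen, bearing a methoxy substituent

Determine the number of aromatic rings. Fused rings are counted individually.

3

Rings A and B form a fused bicyclic system (with one N–H) with 9 sp² atoms and 10 π electrons from ring double bonds plus a heteroatom lone pair. 10 = 4(2)+2, so the system is aromatic and both rings count as aromatic (indole).
Ring C has a continuous p-orbital overlap around the ring; 2 ring double bonds (4 π electrons) plus a heteroatom lone pair (2) give 6 π electrons. Since 6 = 4n+2 (n=1), ring C is aromatic (oxazole).
Ring D has only sp³ atoms, so it is not fully conjugated — not aromatic (tetrahydrofuran).
Aromatic: A, B, C. Total: 3.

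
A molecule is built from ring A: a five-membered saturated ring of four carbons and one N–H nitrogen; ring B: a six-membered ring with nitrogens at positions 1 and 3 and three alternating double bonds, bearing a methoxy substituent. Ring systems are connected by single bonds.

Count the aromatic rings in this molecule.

1

Ring A has only sp³ atoms, so it is not fully conjugated — not aromatic (pyrrolidine).
Ring B is planar and fully conjugated; 3 ring double bonds give 6 π electrons. Since 6 = 4n+2 (n=1), ring B is aromatic (pyrimidine).
Aromatic: B. Total: 1.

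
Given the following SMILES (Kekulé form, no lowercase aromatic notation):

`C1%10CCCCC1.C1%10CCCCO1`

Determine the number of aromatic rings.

The SMILES encodes a six-membered saturated carbon ring; a six-membered saturated ring of five carbons and one oxygen.
The 6-membered ring has only sp³ atoms, so it is not fully conjugated — not aromatic (cyclohexane).
The 6-membered ring with one oxygen has only sp³ atoms, so it is not fully conjugated — not aromatic (tetrahydropyran).
None of the rings are aromatic. Total: 0.

0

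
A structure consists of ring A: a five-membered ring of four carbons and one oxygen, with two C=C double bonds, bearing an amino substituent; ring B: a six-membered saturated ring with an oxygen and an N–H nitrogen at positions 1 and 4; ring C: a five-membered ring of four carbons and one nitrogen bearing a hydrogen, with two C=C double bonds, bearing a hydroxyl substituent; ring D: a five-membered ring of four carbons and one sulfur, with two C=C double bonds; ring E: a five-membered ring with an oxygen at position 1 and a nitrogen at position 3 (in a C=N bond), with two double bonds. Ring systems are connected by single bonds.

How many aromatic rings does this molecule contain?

Ring A is planar and fully conjugated; 2 ring double bonds (4 π electrons) plus a heteroatom lone pair (2) give 6 π electrons. That satisfies 4n+2 with n=1, so ring A is aromatic (furan).
Ring B has only sp³ atoms, so it is not fully conjugated — not aromatic (morpholine).
Ring C is planar and fully conjugated; 2 ring double bonds (4 π electrons) plus a heteroatom lone pair (2) give 6 π electrons. Since 6 = 4n+2 (n=1), ring C is aromatic (pyrrole).
Ring D is fully conjugated (every ring atom contributes a p orbital); 2 ring double bonds (4 π electrons) plus a heteroatom lone pair (2) give 6 π electrons. 6 = 4(1)+2, so ring D is aromatic (thiophene).
Ring E is fully conjugated (every ring atom contributes a p orbital); 2 ring double bonds (4 π electrons) plus a heteroatom lone pair (2) give 6 π electrons. 6 = 4(1)+2, so ring E is aromatic (oxazole).
Aromatic: A, C, D, E. Total: 4.

4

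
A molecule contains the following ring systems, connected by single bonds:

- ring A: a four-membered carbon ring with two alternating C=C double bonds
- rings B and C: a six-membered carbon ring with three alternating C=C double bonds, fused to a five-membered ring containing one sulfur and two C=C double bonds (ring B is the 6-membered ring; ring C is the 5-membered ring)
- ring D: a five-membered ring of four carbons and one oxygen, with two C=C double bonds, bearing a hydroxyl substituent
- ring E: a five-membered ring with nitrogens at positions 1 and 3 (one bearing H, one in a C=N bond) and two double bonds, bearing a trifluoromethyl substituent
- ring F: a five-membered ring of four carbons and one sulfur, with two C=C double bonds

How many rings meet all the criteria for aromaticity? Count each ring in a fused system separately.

Ring A has only sp² ring atoms; a planar conformation would have a fully conjugated π system of 4 electrons. But 4 = 4(1), which is 4n not 4n+2, so ring A is not aromatic (cyclobutadiene) — cyclobutadiene is antiaromatic and distorts to a rectangle.
Rings B and C form a fused bicyclic system (with one sulfur) with 9 sp² atoms and 10 π electrons from ring double bonds plus a heteroatom lone pair. 10 = 4(2)+2, so the system is aromatic and both rings count as aromatic (benzothiophene).
Ring D is fully conjugated (every ring atom contributes a p orbital); 2 ring double bonds (4 π electrons) plus a heteroatom lone pair (2) give 6 π electrons. 6 = 4(1)+2, so ring D is aromatic (furan).
Ring E has a continuous p-orbital overlap around the ring; 2 ring double bonds (4 π electrons) plus a heteroatom lone pair (2) give 6 π electrons. 6 = 4(1)+2, so ring E is aromatic (imidazole).
Ring F has a continuous p-orbital overlap around the ring; 2 ring double bonds (4 π electrons) plus a heteroatom lone pair (2) give 6 π electrons. Since 6 = 4n+2 (n=1), ring F is aromatic (thiophene).
Aromatic: B, C, D, E, F. Total: 5.

5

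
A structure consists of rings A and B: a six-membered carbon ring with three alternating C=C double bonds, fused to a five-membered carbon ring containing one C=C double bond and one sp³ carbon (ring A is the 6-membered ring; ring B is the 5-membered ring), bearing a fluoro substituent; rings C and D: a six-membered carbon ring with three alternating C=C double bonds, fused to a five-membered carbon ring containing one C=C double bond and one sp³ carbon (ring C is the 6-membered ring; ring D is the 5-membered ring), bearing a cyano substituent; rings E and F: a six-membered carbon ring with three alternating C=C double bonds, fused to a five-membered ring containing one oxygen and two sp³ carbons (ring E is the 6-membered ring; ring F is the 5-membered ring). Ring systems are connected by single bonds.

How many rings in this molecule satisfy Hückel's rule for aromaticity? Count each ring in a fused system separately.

3

Ring A is planar and fully conjugated; 3 ring double bonds give 6 π electrons. Since 6 = 4n+2 (n=1), ring A is aromatic (benzene ring).
Ring B has one sp³ carbon, so it is not fully conjugated — not aromatic (cyclopentene ring).
Ring C is planar and fully conjugated; 3 ring double bonds give 6 π electrons. 6 = 4(1)+2, so ring C is aromatic (benzene ring).
Ring D has one sp³ carbon, so it is not fully conjugated — not aromatic (cyclopentene ring).
Ring E has a continuous p-orbital overlap around the ring; 3 ring double bonds give 6 π electrons. That satisfies 4n+2 with n=1, so ring E is aromatic (benzene ring).
Ring F has two sp³ carbons, so it is not fully conjugated — not aromatic (oxolane ring).
Aromatic: A, C, E. Total: 3.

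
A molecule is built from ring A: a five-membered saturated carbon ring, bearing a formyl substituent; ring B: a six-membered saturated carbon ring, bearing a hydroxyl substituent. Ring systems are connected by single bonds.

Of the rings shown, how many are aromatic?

0

Ring A has only sp³ atoms, so it is not fully conjugated — not aromatic (cyclopentane).
Ring B has only sp³ atoms, so it is not fully conjugated — not aromatic (cyclohexane).
No ring is aromatic. Total: 0.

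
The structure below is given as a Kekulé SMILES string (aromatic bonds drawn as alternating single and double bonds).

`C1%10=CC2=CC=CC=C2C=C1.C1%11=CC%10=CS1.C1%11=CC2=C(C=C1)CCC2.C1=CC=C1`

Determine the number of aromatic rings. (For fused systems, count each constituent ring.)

The SMILES encodes two fused six-membered carbon rings, each with three alternating C=C double bonds; a five-membered ring of four carbons and one sulfur, with two C=C double bonds; a six-membered carbon ring with three alternating C=C double bonds, fused to a saturated five-membered carbon ring; a four-membered carbon ring with two alternating C=C double bonds.
The fused 6/6-membered bicyclic is a single π system with 10 sp² atoms and 10 π electrons from ring double bonds. 10 = 4(2)+2, so the system is aromatic and both rings count as aromatic (naphthalene).
The 5-membered ring with one sulfur is fully conjugated (every ring atom contributes a p orbital); 2 ring double bonds (4 π electrons) plus a heteroatom lone pair (2) give 6 π electrons. Since 6 = 4n+2 (n=1), it is aromatic (thiophene).
The 6-membered ring is fully conjugated (every ring atom contributes a p orbital); 3 ring double bonds give 6 π electrons. That satisfies 4n+2 with n=1, so it is aromatic (benzene ring).
The 5-membered ring has three sp³ carbons, so it is not fully conjugated — not aromatic (cyclopentane ring).
The 4-membered ring has only sp² ring atoms; a planar conformation would have a fully conjugated π system of 4 electrons. But 4 = 4(1), which is 4n not 4n+2, so it is not aromatic (cyclobutadiene) — cyclobutadiene is antiaromatic and distorts to a rectangle.
4 of the 6 rings are aromatic. Total: 4.

4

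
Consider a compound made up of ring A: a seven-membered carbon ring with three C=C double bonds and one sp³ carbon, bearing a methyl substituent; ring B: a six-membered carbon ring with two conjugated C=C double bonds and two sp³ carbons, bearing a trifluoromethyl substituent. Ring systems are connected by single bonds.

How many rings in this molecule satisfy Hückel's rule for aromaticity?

Ring A has one sp³ carbon, so it is not fully conjugated — not aromatic (cycloheptatriene).
Ring B has two sp³ carbons, so it is not fully conjugated — not aromatic (1,3-cyclohexadiene).
No ring is aromatic. Total: 0.

0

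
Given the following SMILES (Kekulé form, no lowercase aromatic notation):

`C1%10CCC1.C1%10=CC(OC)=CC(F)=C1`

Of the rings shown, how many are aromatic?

1

The SMILES encodes a four-membered saturated carbon ring; a six-membered carbon ring with three alternating C=C double bonds.
The 4-membered ring has only sp³ atoms, so it is not fully conjugated — not aromatic (cyclobutane).
The 6-membered ring is fully conjugated (every ring atom contributes a p orbital); 3 ring double bonds give 6 π electrons. 6 = 4(1)+2, so it is aromatic (benzene).
1 of the 2 rings is aromatic. Total: 1.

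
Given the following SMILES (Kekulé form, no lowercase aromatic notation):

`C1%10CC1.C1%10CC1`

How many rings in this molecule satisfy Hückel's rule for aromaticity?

0

The SMILES encodes a three-membered saturated carbon ring; a three-membered saturated carbon ring.
The 3-membered ring has only sp³ atoms, so it is not fully conjugated — not aromatic (cyclopropane).
The second 3-membered ring has only sp³ atoms, so it is not fully conjugated — not aromatic (cyclopropane).
None of the rings are aromatic. Total: 0.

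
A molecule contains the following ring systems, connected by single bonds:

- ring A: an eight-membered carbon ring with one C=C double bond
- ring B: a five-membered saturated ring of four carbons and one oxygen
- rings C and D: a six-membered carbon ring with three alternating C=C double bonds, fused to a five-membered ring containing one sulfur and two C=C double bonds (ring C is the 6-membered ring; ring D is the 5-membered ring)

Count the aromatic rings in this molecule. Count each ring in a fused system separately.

2

Ring A has six sp³ carbons, so it is not fully conjugated — not aromatic (cyclooctene).
Ring B has only sp³ atoms, so it is not fully conjugated — not aromatic (tetrahydrofuran).
Rings C and D form a fused bicyclic system (with one sulfur) with 9 sp² atoms and 10 π electrons from ring double bonds plus a heteroatom lone pair. 10 = 4(2)+2, so the system is aromatic and both rings count as aromatic (benzothiophene).
Aromatic: C, D. Total: 2.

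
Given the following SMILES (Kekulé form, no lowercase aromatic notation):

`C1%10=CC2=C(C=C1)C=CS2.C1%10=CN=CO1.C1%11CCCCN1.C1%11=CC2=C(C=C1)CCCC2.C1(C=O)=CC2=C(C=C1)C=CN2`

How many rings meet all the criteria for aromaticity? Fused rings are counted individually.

6

The SMILES encodes a six-membered carbon ring with three alternating C=C double bonds, fused to a five-membered ring containing one sulfur and two C=C double bonds; a five-membered ring with an oxygen at position 1 and a nitrogen at position 3 (in a C=N bond), with two double bonds; a six-membered saturated ring of five carbons and one N–H nitrogen; a six-membered carbon ring with three alternating C=C double bonds, fused to a saturated six-membered carbon ring; a six-membered carbon ring with three alternating C=C double bonds, fused to a five-membered ring containing one N–H nitrogen and two C=C double bonds.
The fused 6/5-membered bicyclic (with one sulfur) is a single π system with 9 sp² atoms and 10 π electrons from ring double bonds plus a heteroatom lone pair. 10 = 4(2)+2, so the system is aromatic and both rings count as aromatic (benzothiophene).
The 5-membered ring with one oxygen and one =N– has a continuous p-orbital overlap around the ring; 2 ring double bonds (4 π electrons) plus a heteroatom lone pair (2) give 6 π electrons. 6 = 4(1)+2, so it is aromatic (oxazole).
The 6-membered ring with one N–H has only sp³ atoms, so it is not fully conjugated — not aromatic (piperidine).
The 6-membered ring is fully conjugated (every ring atom contributes a p orbital); 3 ring double bonds give 6 π electrons. That satisfies 4n+2 with n=1, so it is aromatic (benzene ring).
The second 6-membered ring has four sp³ carbons, so it is not fully conjugated — not aromatic (cyclohexane ring).
The fused 6/5-membered bicyclic (with one N–H) is a single π system with 9 sp² atoms and 10 π electrons from ring double bonds plus a heteroatom lone pair. 10 = 4(2)+2, so the system is aromatic and both rings count as aromatic (indole).
6 of the 8 rings are aromatic. Total: 6.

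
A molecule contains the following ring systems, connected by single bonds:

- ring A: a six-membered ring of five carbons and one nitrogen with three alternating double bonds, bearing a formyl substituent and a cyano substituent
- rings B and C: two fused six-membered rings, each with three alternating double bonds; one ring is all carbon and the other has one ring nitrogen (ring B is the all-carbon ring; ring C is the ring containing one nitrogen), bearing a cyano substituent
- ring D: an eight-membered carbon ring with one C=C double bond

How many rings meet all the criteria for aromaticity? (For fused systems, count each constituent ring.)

3

Ring A is planar and fully conjugated; 3 ring double bonds give 6 π electrons. That satisfies 4n+2 with n=1, so ring A is aromatic (pyridine).
Rings B and C form a fused bicyclic system (with one nitrogen) with 10 sp² atoms and 10 π electrons from ring double bonds. 10 = 4(2)+2, so the system is aromatic and both rings count as aromatic (quinoline).
Ring D has six sp³ carbons, so it is not fully conjugated — not aromatic (cyclooctene).
Aromatic: A, B, C. Total: 3.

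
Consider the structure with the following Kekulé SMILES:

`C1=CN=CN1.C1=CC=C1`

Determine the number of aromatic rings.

The SMILES encodes a five-membered ring with nitrogens at positions 1 and 3 (one bearing H, one in a C=N bond) and two double bonds; a four-membered carbon ring with two alternating C=C double bonds.
The 5-membered ring with two nitrogens (one N–H, one =N–) is fully conjugated (every ring atom contributes a p orbital); 2 ring double bonds (4 π electrons) plus a heteroatom lone pair (2) give 6 π electrons. Since 6 = 4n+2 (n=1), it is aromatic (imidazole).
The 4-membered ring has only sp² ring atoms; a planar conformation would have a fully conjugated π system of 4 electrons. But 4 = 4(1), which is 4n not 4n+2, so it is not aromatic (cyclobutadiene) — cyclobutadiene is antiaromatic and distorts to a rectangle.
1 of the 2 rings is aromatic. Total: 1.

1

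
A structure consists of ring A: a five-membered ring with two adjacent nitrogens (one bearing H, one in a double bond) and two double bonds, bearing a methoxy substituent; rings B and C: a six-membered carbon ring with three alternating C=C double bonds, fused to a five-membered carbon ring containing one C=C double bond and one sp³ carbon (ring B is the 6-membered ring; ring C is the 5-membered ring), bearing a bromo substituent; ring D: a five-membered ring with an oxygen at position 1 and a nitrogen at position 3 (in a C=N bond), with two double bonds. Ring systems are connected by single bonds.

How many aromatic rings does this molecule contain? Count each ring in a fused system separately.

3

Ring A has a continuous p-orbital overlap around the ring; 2 ring double bonds (4 π electrons) plus a heteroatom lone pair (2) give 6 π electrons. That satisfies 4n+2 with n=1, so ring A is aromatic (pyrazole).
Ring B has a continuous p-orbital overlap around the ring; 3 ring double bonds give 6 π electrons. That satisfies 4n+2 with n=1, so ring B is aromatic (benzene ring).
Ring C has one sp³ carbon, so it is not fully conjugated — not aromatic (cyclopentene ring).
Ring D is fully conjugated (every ring atom contributes a p orbital); 2 ring double bonds (4 π electrons) plus a heteroatom lone pair (2) give 6 π electrons. That satisfies 4n+2 with n=1, so ring D is aromatic (oxazole).
Aromatic: A, B, D. Total: 3.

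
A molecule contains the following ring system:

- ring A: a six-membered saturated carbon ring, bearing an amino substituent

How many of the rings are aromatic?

Ring A has only sp³ atoms, so it is not fully conjugated — not aromatic (cyclohexane).

0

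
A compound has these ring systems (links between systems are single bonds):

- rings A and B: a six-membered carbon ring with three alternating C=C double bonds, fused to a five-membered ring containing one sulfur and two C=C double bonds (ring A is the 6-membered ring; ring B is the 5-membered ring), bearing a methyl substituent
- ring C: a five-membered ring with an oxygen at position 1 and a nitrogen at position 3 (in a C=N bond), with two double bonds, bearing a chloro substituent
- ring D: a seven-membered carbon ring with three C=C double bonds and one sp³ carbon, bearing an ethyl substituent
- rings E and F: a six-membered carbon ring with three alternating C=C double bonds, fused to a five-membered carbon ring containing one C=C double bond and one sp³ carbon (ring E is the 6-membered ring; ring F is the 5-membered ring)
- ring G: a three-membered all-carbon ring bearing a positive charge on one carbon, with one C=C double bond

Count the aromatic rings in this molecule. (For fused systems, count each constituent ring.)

5

Rings A and B form a fused bicyclic system (with one sulfur) with 9 sp² atoms and 10 π electrons from ring double bonds plus a heteroatom lone pair. 10 = 4(2)+2, so the system is aromatic and both rings count as aromatic (benzothiophene).
Ring C is fully conjugated (every ring atom contributes a p orbital); 2 ring double bonds (4 π electrons) plus a heteroatom lone pair (2) give 6 π electrons. 6 = 4(1)+2, so ring C is aromatic (oxazole).
Ring D has one sp³ carbon, so it is not fully conjugated — not aromatic (cycloheptatriene).
Ring E is fully conjugated (every ring atom contributes a p orbital); 3 ring double bonds give 6 π electrons. 6 = 4(1)+2, so ring E is aromatic (benzene ring).
Ring F has one sp³ carbon, so it is not fully conjugated — not aromatic (cyclopentene ring).
Ring G is planar and fully conjugated; 1 ring double bond (2 π electrons) plus the carbocation's empty p orbital (0, but keeps the ring conjugated) give 2 π electrons. Since 2 = 4n+2 (n=0), ring G is aromatic (cyclopropenyl cation).
Aromatic: A, B, C, E, G. Total: 5.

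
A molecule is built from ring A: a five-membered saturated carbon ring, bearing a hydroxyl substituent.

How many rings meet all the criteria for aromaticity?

0

Ring A has only sp³ atoms, so it is not fully conjugated — not aromatic (cyclopentane).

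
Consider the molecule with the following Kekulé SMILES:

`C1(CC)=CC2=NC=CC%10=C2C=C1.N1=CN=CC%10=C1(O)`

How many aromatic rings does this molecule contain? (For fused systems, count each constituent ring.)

The SMILES encodes two fused six-membered rings, each with three alternating double bonds; one ring is all carbon and the other has one ring nitrogen; a six-membered ring with nitrogens at positions 1 and 3 and three alternating double bonds.
The fused 6/6-membered bicyclic (with one nitrogen) is a single π system with 10 sp² atoms and 10 π electrons from ring double bonds. 10 = 4(2)+2, so the system is aromatic and both rings count as aromatic (quinoline).
The 6-membered ring with two nitrogens (1,3) is planar and fully conjugated; 3 ring double bonds give 6 π electrons. Since 6 = 4n+2 (n=1), it is aromatic (pyrimidine).
3 of the 3 rings are aromatic. Total: 3.

3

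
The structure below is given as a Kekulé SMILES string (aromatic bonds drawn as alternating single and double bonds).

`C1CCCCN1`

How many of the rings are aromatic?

0

The SMILES encodes a six-membered saturated ring of five carbons and one N–H nitrogen.
The 6-membered ring with one N–H has only sp³ atoms, so it is not fully conjugated — not aromatic (piperidine).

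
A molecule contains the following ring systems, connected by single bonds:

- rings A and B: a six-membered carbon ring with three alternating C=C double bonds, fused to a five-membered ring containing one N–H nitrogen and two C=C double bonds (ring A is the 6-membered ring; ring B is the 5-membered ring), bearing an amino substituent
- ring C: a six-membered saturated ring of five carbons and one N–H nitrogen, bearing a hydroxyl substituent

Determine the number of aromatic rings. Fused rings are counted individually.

Rings A and B form a fused bicyclic system (with one N–H) with 9 sp² atoms and 10 π electrons from ring double bonds plus a heteroatom lone pair. 10 = 4(2)+2, so the system is aromatic and both rings count as aromatic (indole).
Ring C has only sp³ atoms, so it is not fully conjugated — not aromatic (piperidine).
Aromatic: A, B. Total: 2.

2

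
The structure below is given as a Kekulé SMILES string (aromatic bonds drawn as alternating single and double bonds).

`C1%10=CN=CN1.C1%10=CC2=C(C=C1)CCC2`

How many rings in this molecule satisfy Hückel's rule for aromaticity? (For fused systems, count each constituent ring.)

2

The SMILES encodes a five-membered ring with nitrogens at positions 1 and 3 (one bearing H, one in a C=N bond) and two double bonds; a six-membered carbon ring with three alternating C=C double bonds, fused to a saturated five-membered carbon ring.
The 5-membered ring with two nitrogens (one N–H, one =N–) has a continuous p-orbital overlap around the ring; 2 ring double bonds (4 π electrons) plus a heteroatom lone pair (2) give 6 π electrons. That satisfies 4n+2 with n=1, so it is aromatic (imidazole).
The 6-membered ring has a continuous p-orbital overlap around the ring; 3 ring double bonds give 6 π electrons. Since 6 = 4n+2 (n=1), it is aromatic (benzene ring).
The 5-membered ring has three sp³ carbons, so it is not fully conjugated — not aromatic (cyclopentane ring).
2 of the 3 rings are aromatic. Total: 2.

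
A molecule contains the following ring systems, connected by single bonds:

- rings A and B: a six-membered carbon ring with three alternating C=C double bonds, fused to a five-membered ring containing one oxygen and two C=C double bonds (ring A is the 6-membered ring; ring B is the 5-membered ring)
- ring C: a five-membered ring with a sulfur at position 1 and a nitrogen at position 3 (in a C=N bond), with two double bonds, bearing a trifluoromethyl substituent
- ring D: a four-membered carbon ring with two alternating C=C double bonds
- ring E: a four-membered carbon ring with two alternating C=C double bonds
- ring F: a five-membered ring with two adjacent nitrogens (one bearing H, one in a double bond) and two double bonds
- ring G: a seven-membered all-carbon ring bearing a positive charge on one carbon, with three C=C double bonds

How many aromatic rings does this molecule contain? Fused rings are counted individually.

Rings A and B form a fused bicyclic system (with one oxygen) with 9 sp² atoms and 10 π electrons from ring double bonds plus a heteroatom lone pair. 10 = 4(2)+2, so the system is aromatic and both rings count as aromatic (benzofuran).
Ring C has a continuous p-orbital overlap around the ring; 2 ring double bonds (4 π electrons) plus a heteroatom lone pair (2) give 6 π electrons. Since 6 = 4n+2 (n=1), ring C is aromatic (thiazole).
Ring D has only sp² ring atoms; a planar conformation would have a fully conjugated π system of 4 electrons. But 4 = 4(1), which is 4n not 4n+2, so ring D is not aromatic (cyclobutadiene) — cyclobutadiene is antiaromatic and distorts to a rectangle.
Ring E has only sp² ring atoms; a planar conformation would have a fully conjugated π system of 4 electrons. But 4 = 4(1), which is 4n not 4n+2, so ring E is not aromatic (cyclobutadiene) — cyclobutadiene is antiaromatic and distorts to a rectangle.
Ring F is fully conjugated (every ring atom contributes a p orbital); 2 ring double bonds (4 π electrons) plus a heteroatom lone pair (2) give 6 π electrons. 6 = 4(1)+2, so ring F is aromatic (pyrazole).
Ring G is planar and fully conjugated; 3 ring double bonds (6 π electrons) plus the carbocation's empty p orbital (0, but keeps the ring conjugated) give 6 π electrons. Since 6 = 4n+2 (n=1), ring G is aromatic (tropylium cation).
Aromatic: A, B, C, F, G. Total: 5.

5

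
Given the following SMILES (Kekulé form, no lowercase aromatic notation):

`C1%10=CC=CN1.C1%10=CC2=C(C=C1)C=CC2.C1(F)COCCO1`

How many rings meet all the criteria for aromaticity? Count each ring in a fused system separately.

The SMILES encodes a five-membered ring of four carbons and one nitrogen bearing a hydrogen, with two C=C double bonds; a six-membered carbon ring with three alternating C=C double bonds, fused to a five-membered carbon ring containing one C=C double bond and one sp³ carbon; a six-membered saturated ring with oxygens at positions 1 and 4.
The 5-membered ring with one N–H has a continuous p-orbital overlap around the ring; 2 ring double bonds (4 π electrons) plus a heteroatom lone pair (2) give 6 π electrons. 6 = 4(1)+2, so it is aromatic (pyrrole).
The 6-membered ring has a continuous p-orbital overlap around the ring; 3 ring double bonds give 6 π electrons. Since 6 = 4n+2 (n=1), it is aromatic (benzene ring).
The 5-membered ring has one sp³ carbon, so it is not fully conjugated — not aromatic (cyclopentene ring).
The 6-membered ring with two oxygens (1,4) has only sp³ atoms, so it is not fully conjugated — not aromatic (1,4-dioxane).
2 of the 4 rings are aromatic. Total: 2.

2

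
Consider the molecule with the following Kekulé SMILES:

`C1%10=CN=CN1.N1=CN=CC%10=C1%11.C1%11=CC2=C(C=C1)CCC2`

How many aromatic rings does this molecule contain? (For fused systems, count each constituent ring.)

3

The SMILES encodes a five-membered ring with nitrogens at positions 1 and 3 (one bearing H, one in a C=N bond) and two double bonds; a six-membered ring with nitrogens at positions 1 and 3 and three alternating double bonds; a six-membered carbon ring with three alternating C=C double bonds, fused to a saturated five-membered carbon ring.
The 5-membered ring with two nitrogens (one N–H, one =N–) has a continuous p-orbital overlap around the ring; 2 ring double bonds (4 π electrons) plus a heteroatom lone pair (2) give 6 π electrons. 6 = 4(1)+2, so it is aromatic (imidazole).
The 6-membered ring with two nitrogens (1,3) has a continuous p-orbital overlap around the ring; 3 ring double bonds give 6 π electrons. Since 6 = 4n+2 (n=1), it is aromatic (pyrimidine).
The 6-membered ring is planar and fully conjugated; 3 ring double bonds give 6 π electrons. 6 = 4(1)+2, so it is aromatic (benzene ring).
The 5-membered ring has three sp³ carbons, so it is not fully conjugated — not aromatic (cyclopentane ring).
3 of the 4 rings are aromatic. Total: 3.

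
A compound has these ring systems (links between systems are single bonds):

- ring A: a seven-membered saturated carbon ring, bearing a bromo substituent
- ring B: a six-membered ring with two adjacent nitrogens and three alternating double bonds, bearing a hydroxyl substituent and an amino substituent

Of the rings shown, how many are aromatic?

Ring A has only sp³ atoms, so it is not fully conjugated — not aromatic (cycloheptane).
Ring B has a continuous p-orbital overlap around the ring; 3 ring double bonds give 6 π electrons. Since 6 = 4n+2 (n=1), ring B is aromatic (pyridazine).
Aromatic: B. Total: 1.

1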